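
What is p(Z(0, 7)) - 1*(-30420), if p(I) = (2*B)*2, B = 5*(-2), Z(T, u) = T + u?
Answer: 30380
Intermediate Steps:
B = -10
p(I) = -40 (p(I) = (2*(-10))*2 = -20*2 = -40)
p(Z(0, 7)) - 1*(-30420) = -40 - 1*(-30420) = -40 + 30420 = 30380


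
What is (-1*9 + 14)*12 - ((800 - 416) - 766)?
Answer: 442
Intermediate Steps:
(-1*9 + 14)*12 - ((800 - 416) - 766) = (-9 + 14)*12 - (384 - 766) = 5*12 - 1*(-382) = 60 + 382 = 442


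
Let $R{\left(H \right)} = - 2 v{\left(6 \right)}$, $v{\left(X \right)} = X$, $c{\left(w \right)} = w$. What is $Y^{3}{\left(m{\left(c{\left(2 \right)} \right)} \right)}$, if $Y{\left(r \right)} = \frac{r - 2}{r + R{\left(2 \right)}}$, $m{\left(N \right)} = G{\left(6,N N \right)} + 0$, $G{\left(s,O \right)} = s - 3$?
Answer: $- \frac{1}{729} \approx -0.0013717$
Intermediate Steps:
$G{\left(s,O \right)} = -3 + s$ ($G{\left(s,O \right)} = s - 3 = -3 + s$)
$R{\left(H \right)} = -12$ ($R{\left(H \right)} = \left(-2\right) 6 = -12$)
$m{\left(N \right)} = 3$ ($m{\left(N \right)} = \left(-3 + 6\right) + 0 = 3 + 0 = 3$)
$Y{\left(r \right)} = \frac{-2 + r}{-12 + r}$ ($Y{\left(r \right)} = \frac{r - 2}{r - 12} = \frac{-2 + r}{-12 + r}$)
$Y^{3}{\left(m{\left(c{\left(2 \right)} \right)} \right)} = \left(\frac{-2 + 3}{-12 + 3}\right)^{3} = \left(\frac{1}{-9} \cdot 1\right)^{3} = \left(\left(- \frac{1}{9}\right) 1\right)^{3} = \left(- \frac{1}{9}\right)^{3} = - \frac{1}{729}$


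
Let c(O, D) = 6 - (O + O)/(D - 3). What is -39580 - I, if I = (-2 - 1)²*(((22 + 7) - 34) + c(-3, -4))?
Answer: -277069/7 ≈ -39581.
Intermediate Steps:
c(O, D) = 6 - 2*O/(-3 + D)
I = 9/7 (I = (-2 - 1)²*(((22 + 7) - 34) + 2*(-9 - 1*(-3) + 3*(-4))/(-3 - 4)) = (-3)²*((29 - 34) + 2*(-9 + 3 - 12)/(-7)) = 9*(-5 + 2*(-⅐)*(-18)) = 9*(-5 + 36/7) = 9*(⅐) = 9/7 ≈ 1.2857)
-39580 - I = -39580 - 1*9/7 = -39580 - 9/7 = -277069/7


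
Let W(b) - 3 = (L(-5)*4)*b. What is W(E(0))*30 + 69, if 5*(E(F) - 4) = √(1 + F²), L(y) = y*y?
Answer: 12759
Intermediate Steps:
L(y) = y²
E(F) = 4 + √(1 + F²)/5
W(b) = 3 + 100*b (W(b) = 3 + ((-5)²*4)*b = 3 + (25*4)*b = 3 + 100*b)
W(E(0))*30 + 69 = (3 + 100*(4 + √(1 + 0²)/5))*30 + 69 = (3 + 100*(4 + √(1 + 0)/5))*30 + 69 = (3 + 100*(4 + √1/5))*30 + 69 = (3 + 100*(4 + (⅕)*1))*30 + 69 = (3 + 100*(4 + ⅕))*30 + 69 = (3 + 100*(21/5))*30 + 69 = (3 + 420)*30 + 69 = 423*30 + 69 = 12690 + 69 = 12759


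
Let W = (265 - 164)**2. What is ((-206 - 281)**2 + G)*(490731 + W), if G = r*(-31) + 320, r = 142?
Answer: 116760737084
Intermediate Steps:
G = -4082 (G = 142*(-31) + 320 = -4402 + 320 = -4082)
W = 10201 (W = 101**2 = 10201)
((-206 - 281)**2 + G)*(490731 + W) = ((-206 - 281)**2 - 4082)*(490731 + 10201) = ((-487)**2 - 4082)*500932 = (237169 - 4082)*500932 = 233087*500932 = 116760737084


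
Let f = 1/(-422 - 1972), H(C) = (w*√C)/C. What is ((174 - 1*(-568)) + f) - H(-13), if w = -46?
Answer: 1776347/2394 - 46*I*√13/13 ≈ 742.0 - 12.758*I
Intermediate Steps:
H(C) = -46/√C (H(C) = (-46*√C)/C = -46/√C)
f = -1/2394 (f = 1/(-2394) = -1/2394 ≈ -0.00041771)
((174 - 1*(-568)) + f) - H(-13) = ((174 - 1*(-568)) - 1/2394) - (-46)/√(-13) = ((174 + 568) - 1/2394) - (-46)*(-I*√13/13) = (742 - 1/2394) - 46*I*√13/13 = 1776347/2394 - 46*I*√13/13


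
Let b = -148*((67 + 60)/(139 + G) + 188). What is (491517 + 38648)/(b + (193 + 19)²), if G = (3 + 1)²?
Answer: 82175575/2634804 ≈ 31.189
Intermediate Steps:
G = 16 (G = 4² = 16)
b = -4331516/155 (b = -148*((67 + 60)/(139 + 16) + 188) = -148*(127/155 + 188) = -148*29267/155 = -4331516/155 ≈ -27945.)
(491517 + 38648)/(b + (193 + 19)²) = (491517 + 38648)/(-4331516/155 + (193 + 19)²) = 530165/(-4331516/155 + 212²) = 530165/(-4331516/155 + 44944) = 530165/(2634804/155) = 530165*(155/2634804) = 82175575/2634804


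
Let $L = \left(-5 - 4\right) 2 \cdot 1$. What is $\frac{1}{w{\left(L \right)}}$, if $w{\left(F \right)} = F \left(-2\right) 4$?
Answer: $\frac{1}{144} \approx 0.0069444$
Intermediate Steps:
$L = -18$ ($L = \left(-9\right) 2 \cdot 1 = \left(-18\right) 1 = -18$)
$w{\left(F \right)} = - 8 F$ ($w{\left(F \right)} = - 2 F 4 = - 8 F$)
$\frac{1}{w{\left(L \right)}} = \frac{1}{\left(-8\right) \left(-18\right)} = \frac{1}{144}$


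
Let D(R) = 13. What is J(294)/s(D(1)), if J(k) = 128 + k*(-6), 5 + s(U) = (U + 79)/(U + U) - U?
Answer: 5317/47 ≈ 113.13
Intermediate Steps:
s(U) = -5 - U + (79 + U)/(2*U) (s(U) = -5 + ((U + 79)/(U + U) - U) = -5 + ((79 + U)/((2*U)) - U) = -5 + ((79 + U)*(1/(2*U)) - U) = -5 + ((79 + U)/(2*U) - U) = -5 + (-U + (79 + U)/(2*U)) = -5 - U + (79 + U)/(2*U))
J(k) = 128 - 6*k
J(294)/s(D(1)) = (128 - 6*294)/(-9/2 - 1*13 + (79/2)/13) = (128 - 1764)/(-9/2 - 13 + (79/2)*(1/13)) = -1636/(-9/2 - 13 + 79/26) = -1636/(-188/13) = -1636*(-13/188) = 5317/47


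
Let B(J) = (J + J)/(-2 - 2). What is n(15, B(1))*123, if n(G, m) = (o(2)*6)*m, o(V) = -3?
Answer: 1107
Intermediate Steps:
B(J) = -J/2 (B(J) = (2*J)/(-4) = (2*J)*(-1/4) = -J/2)
n(G, m) = -18*m (n(G, m) = (-3*6)*m = -18*m)
n(15, B(1))*123 = -(-9)*123 = -18*(-1/2)*123 = 9*123 = 1107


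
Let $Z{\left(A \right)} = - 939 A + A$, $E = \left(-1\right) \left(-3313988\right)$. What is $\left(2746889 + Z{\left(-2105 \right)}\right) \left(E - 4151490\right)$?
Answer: $-3954164355258$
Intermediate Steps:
$E = 3313988$
$Z{\left(A \right)} = - 938 A$
$\left(2746889 + Z{\left(-2105 \right)}\right) \left(E - 4151490\right) = \left(2746889 - -1974490\right) \left(3313988 - 4151490\right) = \left(2746889 + 1974490\right) \left(-837502\right) = 4721379 \left(-837502\right) = -3954164355258$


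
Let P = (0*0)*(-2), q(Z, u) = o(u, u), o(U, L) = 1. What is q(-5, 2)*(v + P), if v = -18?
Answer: -18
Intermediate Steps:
q(Z, u) = 1
P = 0 (P = 0*(-2) = 0)
q(-5, 2)*(v + P) = 1*(-18 + 0) = 1*(-18) = -18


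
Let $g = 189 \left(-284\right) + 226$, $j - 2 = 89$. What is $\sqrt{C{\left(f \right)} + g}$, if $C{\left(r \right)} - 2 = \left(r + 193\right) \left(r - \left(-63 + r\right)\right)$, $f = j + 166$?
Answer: $i \sqrt{25098} \approx 158.42 i$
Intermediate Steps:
$j = 91$ ($j = 2 + 89 = 91$)
$f = 257$ ($f = 91 + 166 = 257$)
$g = -53450$ ($g = -53676 + 226 = -53450$)
$C{\left(r \right)} = 12161 + 63 r$ ($C{\left(r \right)} = 2 + \left(r + 193\right) \left(r - \left(-63 + r\right)\right) = 2 + \left(193 + r\right) 63 = 2 + \left(12159 + 63 r\right) = 12161 + 63 r$)
$\sqrt{C{\left(f \right)} + g} = \sqrt{\left(12161 + 63 \cdot 257\right) - 53450} = \sqrt{\left(12161 + 16191\right) - 53450} = \sqrt{28352 - 53450} = \sqrt{-25098} = i \sqrt{25098}$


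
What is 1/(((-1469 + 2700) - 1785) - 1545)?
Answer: -1/2099 ≈ -0.00047642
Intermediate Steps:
1/(((-1469 + 2700) - 1785) - 1545) = 1/((1231 - 1785) - 1545) = 1/(-554 - 1545) = 1/(-2099) = -1/2099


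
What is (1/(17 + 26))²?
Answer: 1/1849 ≈ 0.00054083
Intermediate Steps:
(1/(17 + 26))² = (1/43)² = 1/1849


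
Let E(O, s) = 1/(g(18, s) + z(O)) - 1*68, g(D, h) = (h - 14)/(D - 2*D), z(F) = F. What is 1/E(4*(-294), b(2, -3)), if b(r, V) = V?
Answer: -21151/1438286 ≈ -0.014706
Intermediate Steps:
g(D, h) = -(-14 + h)/D (g(D, h) = (-14 + h)/((-D)) = (-14 + h)*(-1/D) = -(-14 + h)/D)
E(O, s) = -68 + 1/(7/9 + O - s/18) (E(O, s) = 1/((14 - s)/18 + O) - 1*68 = 1/((14 - s)/18 + O) - 68 = 1/((7/9 - s/18) + O) - 68 = 1/(7/9 + O - s/18) - 68 = -68 + 1/(7/9 + O - s/18))
1/E(4*(-294), b(2, -3)) = 1/(2*(-467 - 2448*(-294) + 34*(-3))/(14 - 1*(-3) + 18*(4*(-294)))) = 1/(2*(-467 - 612*(-1176) - 102)/(14 + 3 + 18*(-1176))) = 1/(2*(-467 + 719712 - 102)/(14 + 3 - 21168)) = 1/(2*719143/(-21151)) = 1/(2*(-1/21151)*719143) = 1/(-1438286/21151) = -21151/1438286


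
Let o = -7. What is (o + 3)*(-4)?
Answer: 16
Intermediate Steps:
(o + 3)*(-4) = (-7 + 3)*(-4) = -4*(-4) = 16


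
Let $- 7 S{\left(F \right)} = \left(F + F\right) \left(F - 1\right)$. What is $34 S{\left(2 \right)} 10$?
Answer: $- \frac{1360}{7} \approx -194.29$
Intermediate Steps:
$S{\left(F \right)} = - \frac{2 F \left(-1 + F\right)}{7}$ ($S{\left(F \right)} = - \frac{\left(F + F\right) \left(F - 1\right)}{7} = - \frac{2 F \left(-1 + F\right)}{7}$)
$34 S{\left(2 \right)} 10 = 34 \cdot \frac{2}{7} \cdot 2 \left(1 - 2\right) 10 = 34 \cdot \frac{2}{7} \cdot 2 \left(-1\right) 10 = 34 \left(- \frac{4}{7}\right) 10 = \left(- \frac{136}{7}\right) 10 = - \frac{1360}{7}$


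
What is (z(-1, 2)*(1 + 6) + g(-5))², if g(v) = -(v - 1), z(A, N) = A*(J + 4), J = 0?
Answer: 484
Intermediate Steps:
z(A, N) = 4*A (z(A, N) = A*(0 + 4) = A*4 = 4*A)
g(v) = 1 - v (g(v) = -(-1 + v) = 1 - v)
(z(-1, 2)*(1 + 6) + g(-5))² = ((4*(-1))*(1 + 6) + (1 - 1*(-5)))² = (-4*7 + (1 + 5))² = (-28 + 6)² = (-22)² = 484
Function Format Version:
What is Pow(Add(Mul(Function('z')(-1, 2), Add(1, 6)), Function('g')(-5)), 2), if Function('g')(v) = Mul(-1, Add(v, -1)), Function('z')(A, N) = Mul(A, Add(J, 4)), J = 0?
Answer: 484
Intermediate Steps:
Function('z')(A, N) = Mul(4, A) (Function('z')(A, N) = Mul(A, Add(0, 4)) = Mul(A, 4) = Mul(4, A))
Function('g')(v) = Add(1, Mul(-1, v)) (Function('g')(v) = Mul(-1, Add(-1, v)) = Add(1, Mul(-1, v)))
Pow(Add(Mul(Function('z')(-1, 2), Add(1, 6)), Function('g')(-5)), 2) = Pow(Add(Mul(Mul(4, -1), Add(1, 6)), Add(1, Mul(-1, -5))), 2) = Pow(Add(Mul(-4, 7), Add(1, 5)), 2) = Pow(Add(-28, 6), 2) = Pow(-22, 2) = 484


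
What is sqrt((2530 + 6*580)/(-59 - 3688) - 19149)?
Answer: I*sqrt(268874651811)/3747 ≈ 138.39*I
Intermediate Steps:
sqrt((2530 + 6*580)/(-59 - 3688) - 19149) = sqrt((2530 + 3480)/(-3747) - 19149) = sqrt(6010*(-1/3747) - 19149) = sqrt(-6010/3747 - 19149) = sqrt(-71757313/3747) = I*sqrt(268874651811)/3747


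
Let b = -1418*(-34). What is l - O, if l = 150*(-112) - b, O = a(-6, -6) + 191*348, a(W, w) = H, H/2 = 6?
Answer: -131492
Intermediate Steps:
H = 12 (H = 2*6 = 12)
a(W, w) = 12
b = 48212
O = 66480 (O = 12 + 191*348 = 12 + 66468 = 66480)
l = -65012 (l = 150*(-112) - 1*48212 = -16800 - 48212 = -65012)
l - O = -65012 - 1*66480 = -65012 - 66480 = -131492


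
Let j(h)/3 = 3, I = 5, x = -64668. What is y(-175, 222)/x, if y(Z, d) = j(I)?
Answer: -3/21556 ≈ -0.00013917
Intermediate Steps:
j(h) = 9 (j(h) = 3*3 = 9)
y(Z, d) = 9
y(-175, 222)/x = 9/(-64668) = 9*(-1/64668) = -3/21556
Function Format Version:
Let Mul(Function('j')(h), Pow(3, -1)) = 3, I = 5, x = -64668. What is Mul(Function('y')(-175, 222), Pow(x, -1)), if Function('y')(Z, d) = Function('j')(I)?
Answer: Rational(-3, 21556) ≈ -0.00013917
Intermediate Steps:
Function('j')(h) = 9 (Function('j')(h) = Mul(3, 3) = 9)
Function('y')(Z, d) = 9
Mul(Function('y')(-175, 222), Pow(x, -1)) = Mul(9, Pow(-64668, -1)) = Mul(9, Rational(-1, 64668)) = Rational(-3, 21556)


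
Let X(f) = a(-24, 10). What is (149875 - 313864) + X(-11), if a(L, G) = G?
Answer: -163979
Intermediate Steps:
X(f) = 10
(149875 - 313864) + X(-11) = (149875 - 313864) + 10 = -163989 + 10 = -163979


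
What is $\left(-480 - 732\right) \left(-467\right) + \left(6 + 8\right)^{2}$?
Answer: $566200$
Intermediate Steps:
$\left(-480 - 732\right) \left(-467\right) + \left(6 + 8\right)^{2} = \left(-1212\right) \left(-467\right) + 14^{2} = 566004 + 196 = 566200$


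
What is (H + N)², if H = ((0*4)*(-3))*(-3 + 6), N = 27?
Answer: 729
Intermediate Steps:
H = 0 (H = (0*(-3))*3 = 0*3 = 0)
(H + N)² = (0 + 27)² = 27² = 729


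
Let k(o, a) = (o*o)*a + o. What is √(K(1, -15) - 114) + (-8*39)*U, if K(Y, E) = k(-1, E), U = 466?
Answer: -145392 + I*√130 ≈ -1.4539e+5 + 11.402*I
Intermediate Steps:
k(o, a) = o + a*o² (k(o, a) = o²*a + o = a*o² + o = o + a*o²)
K(Y, E) = -1 + E (K(Y, E) = -(1 + E*(-1)) = -(1 - E) = -1 + E)
√(K(1, -15) - 114) + (-8*39)*U = √((-1 - 15) - 114) - 8*39*466 = √(-16 - 114) - 312*466 = √(-130) - 145392 = I*√130 - 145392 = -145392 + I*√130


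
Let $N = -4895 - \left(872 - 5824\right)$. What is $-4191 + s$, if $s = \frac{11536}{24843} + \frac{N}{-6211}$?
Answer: $- \frac{92371504814}{22042839} \approx -4190.5$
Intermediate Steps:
$N = 57$ ($N = -4895 - \left(872 - 5824\right) = -4895 - -4952 = -4895 + 4952 = 57$)
$s = \frac{10033435}{22042839}$ ($s = \frac{11536}{24843} + \frac{57}{-6211} = 11536 \cdot \frac{1}{24843} + 57 \left(- \frac{1}{6211}\right) = \frac{1648}{3549} - \frac{57}{6211} = \frac{10033435}{22042839} \approx 0.45518$)
$-4191 + s = -4191 + \frac{10033435}{22042839} = - \frac{92371504814}{22042839}$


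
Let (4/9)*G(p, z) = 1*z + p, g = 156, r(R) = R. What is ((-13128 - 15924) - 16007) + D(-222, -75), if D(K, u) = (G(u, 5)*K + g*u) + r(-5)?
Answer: -21799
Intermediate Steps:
G(p, z) = 9*p/4 + 9*z/4 (G(p, z) = 9*(1*z + p)/4 = 9*(z + p)/4 = 9*(p + z)/4 = 9*p/4 + 9*z/4)
D(K, u) = -5 + 156*u + K*(45/4 + 9*u/4) (D(K, u) = ((9*u/4 + (9/4)*5)*K + 156*u) - 5 = ((9*u/4 + 45/4)*K + 156*u) - 5 = ((45/4 + 9*u/4)*K + 156*u) - 5 = (K*(45/4 + 9*u/4) + 156*u) - 5 = (156*u + K*(45/4 + 9*u/4)) - 5 = -5 + 156*u + K*(45/4 + 9*u/4))
((-13128 - 15924) - 16007) + D(-222, -75) = ((-13128 - 15924) - 16007) + (-5 + 156*(-75) + (9/4)*(-222)*(5 - 75)) = (-29052 - 16007) + (-5 - 11700 + (9/4)*(-222)*(-70)) = -45059 + (-5 - 11700 + 34965) = -45059 + 23260 = -21799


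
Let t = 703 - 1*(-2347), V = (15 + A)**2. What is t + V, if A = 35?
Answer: 5550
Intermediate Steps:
V = 2500 (V = (15 + 35)**2 = 50**2 = 2500)
t = 3050 (t = 703 + 2347 = 3050)
t + V = 3050 + 2500 = 5550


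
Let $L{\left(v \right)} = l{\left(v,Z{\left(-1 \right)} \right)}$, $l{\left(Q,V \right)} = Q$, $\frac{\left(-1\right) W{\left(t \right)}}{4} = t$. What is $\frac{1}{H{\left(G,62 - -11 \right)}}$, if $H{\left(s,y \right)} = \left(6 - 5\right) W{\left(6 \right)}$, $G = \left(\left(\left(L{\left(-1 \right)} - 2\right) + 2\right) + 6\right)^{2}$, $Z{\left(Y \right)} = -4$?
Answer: $- \frac{1}{24} \approx -0.041667$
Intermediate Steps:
$W{\left(t \right)} = - 4 t$
$L{\left(v \right)} = v$
$G = 25$ ($G = \left(\left(\left(-1 - 2\right) + 2\right) + 6\right)^{2} = \left(\left(-3 + 2\right) + 6\right)^{2} = \left(-1 + 6\right)^{2} = 5^{2} = 25$)
$H{\left(s,y \right)} = -24$ ($H{\left(s,y \right)} = \left(6 - 5\right) \left(\left(-4\right) 6\right) = \left(6 - 5\right) \left(-24\right) = 1 \left(-24\right) = -24$)
$\frac{1}{H{\left(G,62 - -11 \right)}} = \frac{1}{-24} = - \frac{1}{24}$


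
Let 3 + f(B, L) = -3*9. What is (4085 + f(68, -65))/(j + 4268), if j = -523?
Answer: 811/749 ≈ 1.0828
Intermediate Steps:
f(B, L) = -30 (f(B, L) = -3 - 3*9 = -3 - 27 = -30)
(4085 + f(68, -65))/(j + 4268) = (4085 - 30)/(-523 + 4268) = 4055/3745 = 4055*(1/3745) = 811/749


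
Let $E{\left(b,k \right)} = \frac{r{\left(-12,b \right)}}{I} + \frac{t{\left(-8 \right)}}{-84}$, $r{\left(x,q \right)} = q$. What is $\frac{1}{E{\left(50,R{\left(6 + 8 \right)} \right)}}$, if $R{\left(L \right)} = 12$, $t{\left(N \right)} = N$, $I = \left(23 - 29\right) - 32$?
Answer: $- \frac{399}{487} \approx -0.8193$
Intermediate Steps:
$I = -38$ ($I = -6 - 32 = -38$)
$E{\left(b,k \right)} = \frac{2}{21} - \frac{b}{38}$ ($E{\left(b,k \right)} = \frac{b}{-38} - \frac{8}{-84} = b \left(- \frac{1}{38}\right) - - \frac{2}{21} = - \frac{b}{38} + \frac{2}{21} = \frac{2}{21} - \frac{b}{38}$)
$\frac{1}{E{\left(50,R{\left(6 + 8 \right)} \right)}} = \frac{1}{\frac{2}{21} - \frac{25}{19}} = \frac{1}{- \frac{487}{399}} = - \frac{399}{487}$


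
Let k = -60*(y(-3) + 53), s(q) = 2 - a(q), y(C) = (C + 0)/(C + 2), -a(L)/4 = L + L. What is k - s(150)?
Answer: -4562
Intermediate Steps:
a(L) = -8*L (a(L) = -4*(L + L) = -8*L)
y(C) = C/(2 + C)
s(q) = 2 + 8*q (s(q) = 2 - (-8)*q = 2 + 8*q)
k = -3360 (k = -60*(-3/(2 - 3) + 53) = -60*(-3/(-1) + 53) = -60*(-3*(-1) + 53) = -60*(3 + 53) = -60*56 = -3360)
k - s(150) = -3360 - (2 + 8*150) = -3360 - (2 + 1200) = -3360 - 1*1202 = -3360 - 1202 = -4562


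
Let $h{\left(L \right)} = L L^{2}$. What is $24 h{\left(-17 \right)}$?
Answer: $-117912$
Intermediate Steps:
$h{\left(L \right)} = L^{3}$
$24 h{\left(-17 \right)} = 24 \left(-17\right)^{3} = 24 \left(-4913\right) = -117912$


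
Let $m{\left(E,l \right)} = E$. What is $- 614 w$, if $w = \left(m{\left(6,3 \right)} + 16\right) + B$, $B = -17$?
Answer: $-3070$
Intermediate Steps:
$w = 5$ ($w = \left(6 + 16\right) - 17 = 22 - 17 = 5$)
$- 614 w = \left(-614\right) 5 = -3070$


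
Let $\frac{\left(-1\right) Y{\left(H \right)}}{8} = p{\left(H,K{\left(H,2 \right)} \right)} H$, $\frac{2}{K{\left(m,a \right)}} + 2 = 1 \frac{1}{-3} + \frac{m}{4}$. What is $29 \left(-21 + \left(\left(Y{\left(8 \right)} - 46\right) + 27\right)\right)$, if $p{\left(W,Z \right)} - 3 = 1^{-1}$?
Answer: $-8584$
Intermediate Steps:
$K{\left(m,a \right)} = \frac{2}{- \frac{7}{3} + \frac{m}{4}}$ ($K{\left(m,a \right)} = \frac{2}{-2 + \left(1 \frac{1}{-3} + \frac{m}{4}\right)} = \frac{2}{-2 + \left(1 \left(- \frac{1}{3}\right) + m \frac{1}{4}\right)} = \frac{2}{-2 + \left(- \frac{1}{3} + \frac{m}{4}\right)} = \frac{2}{- \frac{7}{3} + \frac{m}{4}}$)
$p{\left(W,Z \right)} = 4$ ($p{\left(W,Z \right)} = 3 + 1^{-1} = 3 + 1 = 4$)
$Y{\left(H \right)} = - 32 H$ ($Y{\left(H \right)} = - 8 \cdot 4 H = - 32 H$)
$29 \left(-21 + \left(\left(Y{\left(8 \right)} - 46\right) + 27\right)\right) = 29 \left(-21 + \left(\left(\left(-32\right) 8 - 46\right) + 27\right)\right) = 29 \left(-21 + \left(\left(-256 - 46\right) + 27\right)\right) = 29 \left(-21 + \left(-302 + 27\right)\right) = 29 \left(-21 - 275\right) = 29 \left(-296\right) = -8584$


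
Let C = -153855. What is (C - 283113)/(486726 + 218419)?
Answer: -62424/100735 ≈ -0.61969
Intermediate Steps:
(C - 283113)/(486726 + 218419) = (-153855 - 283113)/(486726 + 218419) = -436968/705145 = -436968*1/705145 = -62424/100735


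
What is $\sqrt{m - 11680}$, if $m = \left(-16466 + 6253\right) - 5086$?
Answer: $23 i \sqrt{51} \approx 164.25 i$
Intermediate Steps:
$m = -15299$ ($m = -10213 - 5086 = -15299$)
$\sqrt{m - 11680} = \sqrt{-15299 - 11680} = \sqrt{-26979} = 23 i \sqrt{51}$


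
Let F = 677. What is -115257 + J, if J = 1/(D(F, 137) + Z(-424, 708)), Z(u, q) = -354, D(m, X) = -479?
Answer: -96009082/833 ≈ -1.1526e+5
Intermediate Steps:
J = -1/833 (J = 1/(-479 - 354) = 1/(-833) = -1/833 ≈ -0.0012005)
-115257 + J = -115257 - 1/833 = -96009082/833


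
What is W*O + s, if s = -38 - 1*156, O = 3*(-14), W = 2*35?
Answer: -3134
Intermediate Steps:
W = 70
O = -42
s = -194 (s = -38 - 156 = -194)
W*O + s = 70*(-42) - 194 = -2940 - 194 = -3134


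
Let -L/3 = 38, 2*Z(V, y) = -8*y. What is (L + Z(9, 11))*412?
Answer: -65096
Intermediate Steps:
Z(V, y) = -4*y (Z(V, y) = (-8*y)/2 = -4*y)
L = -114 (L = -3*38 = -114)
(L + Z(9, 11))*412 = (-114 - 4*11)*412 = (-114 - 44)*412 = -158*412 = -65096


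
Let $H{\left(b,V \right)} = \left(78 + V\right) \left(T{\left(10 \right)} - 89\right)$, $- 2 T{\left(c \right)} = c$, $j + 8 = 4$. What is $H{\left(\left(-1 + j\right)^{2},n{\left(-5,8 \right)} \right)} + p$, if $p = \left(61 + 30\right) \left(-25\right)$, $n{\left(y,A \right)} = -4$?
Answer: $-9231$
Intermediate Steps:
$j = -4$ ($j = -8 + 4 = -4$)
$T{\left(c \right)} = - \frac{c}{2}$
$p = -2275$ ($p = 91 \left(-25\right) = -2275$)
$H{\left(b,V \right)} = -7332 - 94 V$ ($H{\left(b,V \right)} = \left(78 + V\right) \left(\left(- \frac{1}{2}\right) 10 - 89\right) = \left(78 + V\right) \left(-5 - 89\right) = \left(78 + V\right) \left(-94\right) = -7332 - 94 V$)
$H{\left(\left(-1 + j\right)^{2},n{\left(-5,8 \right)} \right)} + p = \left(-7332 - -376\right) - 2275 = \left(-7332 + 376\right) - 2275 = -6956 - 2275 = -9231$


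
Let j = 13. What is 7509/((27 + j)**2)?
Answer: 7509/1600 ≈ 4.6931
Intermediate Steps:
7509/((27 + j)**2) = 7509/((27 + 13)**2) = 7509/(40**2) = 7509/1600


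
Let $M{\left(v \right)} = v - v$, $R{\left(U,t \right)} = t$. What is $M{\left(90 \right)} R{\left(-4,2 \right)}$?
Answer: $0$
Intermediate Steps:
$M{\left(v \right)} = 0$
$M{\left(90 \right)} R{\left(-4,2 \right)} = 0 \cdot 2 = 0$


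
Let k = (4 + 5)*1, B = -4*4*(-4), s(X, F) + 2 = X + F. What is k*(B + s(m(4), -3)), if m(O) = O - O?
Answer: 531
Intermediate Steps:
m(O) = 0
s(X, F) = -2 + F + X (s(X, F) = -2 + (X + F) = -2 + (F + X) = -2 + F + X)
B = 64 (B = -16*(-4) = 64)
k = 9 (k = 9*1 = 9)
k*(B + s(m(4), -3)) = 9*(64 + (-2 - 3 + 0)) = 9*(64 - 5) = 9*59 = 531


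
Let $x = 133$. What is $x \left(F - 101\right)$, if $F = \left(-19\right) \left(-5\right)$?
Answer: $-798$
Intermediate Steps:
$F = 95$
$x \left(F - 101\right) = 133 \left(95 - 101\right) = 133 \left(-6\right) = -798$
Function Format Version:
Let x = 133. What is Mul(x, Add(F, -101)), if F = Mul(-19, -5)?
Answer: -798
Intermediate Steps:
F = 95
Mul(x, Add(F, -101)) = Mul(133, Add(95, -101)) = Mul(133, -6) = -798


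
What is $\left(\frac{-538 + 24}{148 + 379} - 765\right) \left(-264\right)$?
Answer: $\frac{106568616}{527} \approx 2.0222 \cdot 10^{5}$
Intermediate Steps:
$\left(\frac{-538 + 24}{148 + 379} - 765\right) \left(-264\right) = \left(- \frac{514}{527} - 765\right) \left(-264\right) = \left(- \frac{403669}{527}\right) \left(-264\right) = \frac{106568616}{527}$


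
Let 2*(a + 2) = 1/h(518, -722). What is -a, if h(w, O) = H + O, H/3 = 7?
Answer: 2805/1402 ≈ 2.0007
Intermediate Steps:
H = 21 (H = 3*7 = 21)
h(w, O) = 21 + O
a = -2805/1402 (a = -2 + 1/(2*(21 - 722)) = -2 + (½)/(-701) = -2 + (½)*(-1/701) = -2 - 1/1402 = -2805/1402 ≈ -2.0007)
-a = -1*(-2805/1402) = 2805/1402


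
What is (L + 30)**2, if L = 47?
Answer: 5929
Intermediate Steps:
(L + 30)**2 = (47 + 30)**2 = 77**2 = 5929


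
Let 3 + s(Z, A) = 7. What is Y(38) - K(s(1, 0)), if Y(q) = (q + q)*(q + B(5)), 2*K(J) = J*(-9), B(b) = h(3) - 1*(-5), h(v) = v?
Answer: 3514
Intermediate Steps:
B(b) = 8 (B(b) = 3 - 1*(-5) = 3 + 5 = 8)
s(Z, A) = 4 (s(Z, A) = -3 + 7 = 4)
K(J) = -9*J/2 (K(J) = (J*(-9))/2 = (-9*J)/2 = -9*J/2)
Y(q) = 2*q*(8 + q) (Y(q) = (q + q)*(q + 8) = (2*q)*(8 + q) = 2*q*(8 + q))
Y(38) - K(s(1, 0)) = 2*38*(8 + 38) - (-9)*4/2 = 2*38*46 - 1*(-18) = 3496 + 18 = 3514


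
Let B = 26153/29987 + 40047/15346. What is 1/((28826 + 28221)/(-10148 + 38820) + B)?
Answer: 6597147676672/36095575524669 ≈ 0.18277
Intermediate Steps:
B = 1602233327/460180502 (B = 26153*(1/29987) + 40047*(1/15346) = 26153/29987 + 40047/15346 = 1602233327/460180502 ≈ 3.4818)
1/((28826 + 28221)/(-10148 + 38820) + B) = 1/((28826 + 28221)/(-10148 + 38820) + 1602233327/460180502) = 1/(57047/28672 + 1602233327/460180502) = 1/(36095575524669/6597147676672) = 6597147676672/36095575524669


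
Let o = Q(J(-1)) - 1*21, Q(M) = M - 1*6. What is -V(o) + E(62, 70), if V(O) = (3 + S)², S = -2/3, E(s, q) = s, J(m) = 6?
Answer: 509/9 ≈ 56.556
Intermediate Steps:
Q(M) = -6 + M (Q(M) = M - 6 = -6 + M)
o = -21 (o = (-6 + 6) - 1*21 = 0 - 21 = -21)
S = -⅔ (S = -2*⅓ = -⅔ ≈ -0.66667)
V(O) = 49/9 (V(O) = (3 - ⅔)² = (7/3)² = 49/9)
-V(o) + E(62, 70) = -1*49/9 + 62 = -49/9 + 62 = 509/9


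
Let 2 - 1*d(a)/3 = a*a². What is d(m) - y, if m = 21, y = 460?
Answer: -28237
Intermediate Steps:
d(a) = 6 - 3*a³ (d(a) = 6 - 3*a*a² = 6 - 3*a³)
d(m) - y = (6 - 3*21³) - 1*460 = (6 - 3*9261) - 460 = (6 - 27783) - 460 = -27777 - 460 = -28237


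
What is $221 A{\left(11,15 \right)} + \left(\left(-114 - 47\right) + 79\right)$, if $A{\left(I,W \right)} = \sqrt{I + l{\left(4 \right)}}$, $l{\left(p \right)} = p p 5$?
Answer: $-82 + 221 \sqrt{91} \approx 2026.2$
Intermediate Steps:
$l{\left(p \right)} = 5 p^{2}$ ($l{\left(p \right)} = p^{2} \cdot 5 = 5 p^{2}$)
$A{\left(I,W \right)} = \sqrt{80 + I}$ ($A{\left(I,W \right)} = \sqrt{I + 5 \cdot 4^{2}} = \sqrt{I + 5 \cdot 16} = \sqrt{I + 80} = \sqrt{80 + I}$)
$221 A{\left(11,15 \right)} + \left(\left(-114 - 47\right) + 79\right) = 221 \sqrt{80 + 11} + \left(\left(-114 - 47\right) + 79\right) = 221 \sqrt{91} + \left(-161 + 79\right) = 221 \sqrt{91} - 82 = -82 + 221 \sqrt{91}$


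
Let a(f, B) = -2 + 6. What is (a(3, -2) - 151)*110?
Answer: -16170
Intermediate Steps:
a(f, B) = 4
(a(3, -2) - 151)*110 = (4 - 151)*110 = -147*110 = -16170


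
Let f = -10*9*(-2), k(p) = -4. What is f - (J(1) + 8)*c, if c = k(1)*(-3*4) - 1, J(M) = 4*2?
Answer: -572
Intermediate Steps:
J(M) = 8
f = 180 (f = -90*(-2) = 180)
c = 47 (c = -(-12)*4 - 1 = -4*(-12) - 1 = 48 - 1 = 47)
f - (J(1) + 8)*c = 180 - (8 + 8)*47 = 180 - 16*47 = 180 - 1*752 = 180 - 752 = -572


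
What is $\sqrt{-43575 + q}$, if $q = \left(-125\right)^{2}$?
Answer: $5 i \sqrt{1118} \approx 167.18 i$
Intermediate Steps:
$q = 15625$
$\sqrt{-43575 + q} = \sqrt{-43575 + 15625} = \sqrt{-27950} = 5 i \sqrt{1118}$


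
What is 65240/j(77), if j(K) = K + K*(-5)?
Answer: -2330/11 ≈ -211.82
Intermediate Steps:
j(K) = -4*K (j(K) = K - 5*K = -4*K)
65240/j(77) = 65240/((-4*77)) = 65240/(-308) = 65240*(-1/308) = -2330/11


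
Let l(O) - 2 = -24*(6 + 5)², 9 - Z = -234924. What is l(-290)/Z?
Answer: -2902/234933 ≈ -0.012352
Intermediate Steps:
Z = 234933 (Z = 9 - 1*(-234924) = 9 + 234924 = 234933)
l(O) = -2902 (l(O) = 2 - 24*(6 + 5)² = 2 - 24*11² = 2 - 24*121 = 2 - 2904 = -2902)
l(-290)/Z = -2902/234933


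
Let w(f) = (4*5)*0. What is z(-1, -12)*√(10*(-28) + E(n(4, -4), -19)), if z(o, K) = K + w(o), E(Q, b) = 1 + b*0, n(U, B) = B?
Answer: -36*I*√31 ≈ -200.44*I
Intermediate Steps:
w(f) = 0 (w(f) = 20*0 = 0)
E(Q, b) = 1 (E(Q, b) = 1 + 0 = 1)
z(o, K) = K (z(o, K) = K + 0 = K)
z(-1, -12)*√(10*(-28) + E(n(4, -4), -19)) = -12*√(10*(-28) + 1) = -12*√(-280 + 1) = -36*I*√31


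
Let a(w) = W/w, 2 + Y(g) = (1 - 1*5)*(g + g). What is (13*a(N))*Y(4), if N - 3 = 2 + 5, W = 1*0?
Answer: 0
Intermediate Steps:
W = 0
Y(g) = -2 - 8*g (Y(g) = -2 + (1 - 1*5)*(g + g) = -2 + (1 - 5)*(2*g) = -2 - 8*g)
N = 10 (N = 3 + (2 + 5) = 3 + 7 = 10)
a(w) = 0 (a(w) = 0/w = 0)
(13*a(N))*Y(4) = (13*0)*(-2 - 8*4) = 0*(-2 - 32) = 0*(-34) = 0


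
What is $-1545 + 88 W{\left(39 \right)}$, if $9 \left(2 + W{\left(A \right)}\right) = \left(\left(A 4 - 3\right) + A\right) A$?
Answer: $71495$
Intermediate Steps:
$W{\left(A \right)} = -2 + \frac{A \left(-3 + 5 A\right)}{9}$ ($W{\left(A \right)} = -2 + \frac{\left(\left(A 4 - 3\right) + A\right) A}{9} = -2 + \frac{\left(\left(4 A - 3\right) + A\right) A}{9} = -2 + \frac{\left(\left(-3 + 4 A\right) + A\right) A}{9} = -2 + \frac{\left(-3 + 5 A\right) A}{9} = -2 + \frac{A \left(-3 + 5 A\right)}{9}$)
$-1545 + 88 W{\left(39 \right)} = -1545 + 88 \left(-2 - 13 + \frac{5 \cdot 39^{2}}{9}\right) = -1545 + 88 \left(-2 - 13 + \frac{5}{9} \cdot 1521\right) = -1545 + 88 \left(-2 - 13 + 845\right) = -1545 + 88 \cdot 830 = -1545 + 73040 = 71495$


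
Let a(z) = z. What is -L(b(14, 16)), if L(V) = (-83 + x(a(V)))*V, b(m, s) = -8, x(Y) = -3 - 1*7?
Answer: -744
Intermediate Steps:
x(Y) = -10 (x(Y) = -3 - 7 = -10)
L(V) = -93*V (L(V) = (-83 - 10)*V = -93*V)
-L(b(14, 16)) = -(-93)*(-8) = -1*744 = -744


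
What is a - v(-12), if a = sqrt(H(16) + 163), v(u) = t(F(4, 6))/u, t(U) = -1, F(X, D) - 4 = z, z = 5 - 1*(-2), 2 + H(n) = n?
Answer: -1/12 + sqrt(177) ≈ 13.221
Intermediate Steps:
H(n) = -2 + n
z = 7 (z = 5 + 2 = 7)
F(X, D) = 11 (F(X, D) = 4 + 7 = 11)
v(u) = -1/u
a = sqrt(177) (a = sqrt((-2 + 16) + 163) = sqrt(14 + 163) = sqrt(177) ≈ 13.304)
a - v(-12) = sqrt(177) - (-1)/(-12) = sqrt(177) - (-1)*(-1)/12 = sqrt(177) - 1*1/12 = sqrt(177) - 1/12 = -1/12 + sqrt(177)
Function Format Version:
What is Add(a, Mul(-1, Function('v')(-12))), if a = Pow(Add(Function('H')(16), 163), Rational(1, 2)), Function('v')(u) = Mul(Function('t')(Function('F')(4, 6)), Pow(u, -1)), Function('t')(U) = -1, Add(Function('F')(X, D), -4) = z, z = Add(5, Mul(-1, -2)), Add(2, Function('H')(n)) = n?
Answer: Add(Rational(-1, 12), Pow(177, Rational(1, 2))) ≈ 13.221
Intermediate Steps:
Function('H')(n) = Add(-2, n)
z = 7 (z = Add(5, 2) = 7)
Function('F')(X, D) = 11 (Function('F')(X, D) = Add(4, 7) = 11)
Function('v')(u) = Mul(-1, Pow(u, -1))
a = Pow(177, Rational(1, 2)) (a = Pow(Add(Add(-2, 16), 163), Rational(1, 2)) = Pow(Add(14, 163), Rational(1, 2)) = Pow(177, Rational(1, 2)) ≈ 13.304)
Add(a, Mul(-1, Function('v')(-12))) = Add(Pow(177, Rational(1, 2)), Mul(-1, Mul(-1, Pow(-12, -1)))) = Add(Pow(177, Rational(1, 2)), Mul(-1, Mul(-1, Rational(-1, 12)))) = Add(Pow(177, Rational(1, 2)), Mul(-1, Rational(1, 12))) = Add(Pow(177, Rational(1, 2)), Rational(-1, 12)) = Add(Rational(-1, 12), Pow(177, Rational(1, 2)))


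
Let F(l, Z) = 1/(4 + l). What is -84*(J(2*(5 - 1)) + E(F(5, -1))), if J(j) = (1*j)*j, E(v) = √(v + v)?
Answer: -5376 - 28*√2 ≈ -5415.6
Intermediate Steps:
E(v) = √2*√v (E(v) = √(2*v) = √2*√v)
J(j) = j² (J(j) = j*j = j²)
-84*(J(2*(5 - 1)) + E(F(5, -1))) = -84*((2*(5 - 1))² + √2*√(1/(4 + 5))) = -84*((2*4)² + √2*√(1/9)) = -84*(8² + √2*√(⅑)) = -84*(64 + √2*(⅓)) = -84*(64 + √2/3) = -5376 - 28*√2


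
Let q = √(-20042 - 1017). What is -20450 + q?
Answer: -20450 + I*√21059 ≈ -20450.0 + 145.12*I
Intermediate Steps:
q = I*√21059 (q = √(-21059) = I*√21059 ≈ 145.12*I)
-20450 + q = -20450 + I*√21059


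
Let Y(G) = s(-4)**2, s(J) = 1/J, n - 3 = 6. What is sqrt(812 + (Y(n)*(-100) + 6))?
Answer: sqrt(3247)/2 ≈ 28.491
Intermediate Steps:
n = 9 (n = 3 + 6 = 9)
s(J) = 1/J
Y(G) = 1/16 (Y(G) = (1/(-4))**2 = (-1/4)**2 = 1/16)
sqrt(812 + (Y(n)*(-100) + 6)) = sqrt(812 + ((1/16)*(-100) + 6)) = sqrt(812 + (-25/4 + 6)) = sqrt(812 - 1/4) = sqrt(3247/4) = sqrt(3247)/2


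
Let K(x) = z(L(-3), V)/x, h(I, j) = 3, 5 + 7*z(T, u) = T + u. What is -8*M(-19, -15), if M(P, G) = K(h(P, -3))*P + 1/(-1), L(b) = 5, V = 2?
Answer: 472/21 ≈ 22.476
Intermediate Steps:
z(T, u) = -5/7 + T/7 + u/7 (z(T, u) = -5/7 + (T + u)/7 = -5/7 + (T/7 + u/7) = -5/7 + T/7 + u/7)
K(x) = 2/(7*x) (K(x) = (-5/7 + (⅐)*5 + (⅐)*2)/x = (-5/7 + 5/7 + 2/7)/x = 2/(7*x))
M(P, G) = -1 + 2*P/21 (M(P, G) = ((2/7)/3)*P + 1/(-1) = ((2/7)*(⅓))*P - 1 = 2*P/21 - 1 = -1 + 2*P/21)
-8*M(-19, -15) = -8*(-1 + (2/21)*(-19)) = -8*(-1 - 38/21) = -8*(-59/21) = 472/21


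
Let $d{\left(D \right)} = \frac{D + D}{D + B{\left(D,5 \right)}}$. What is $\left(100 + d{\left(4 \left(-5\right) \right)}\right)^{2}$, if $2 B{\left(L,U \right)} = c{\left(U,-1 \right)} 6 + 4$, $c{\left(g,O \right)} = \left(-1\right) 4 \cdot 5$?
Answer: $\frac{15366400}{1521} \approx 10103.0$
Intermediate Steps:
$c{\left(g,O \right)} = -20$ ($c{\left(g,O \right)} = \left(-4\right) 5 = -20$)
$B{\left(L,U \right)} = -58$ ($B{\left(L,U \right)} = \frac{\left(-20\right) 6 + 4}{2} = \frac{-120 + 4}{2} = \frac{1}{2} \left(-116\right) = -58$)
$d{\left(D \right)} = \frac{2 D}{-58 + D}$ ($d{\left(D \right)} = \frac{D + D}{D - 58} = \frac{2 D}{-58 + D}$)
$\left(100 + d{\left(4 \left(-5\right) \right)}\right)^{2} = \left(100 + \frac{2 \cdot 4 \left(-5\right)}{-58 + 4 \left(-5\right)}\right)^{2} = \left(100 + 2 \left(-20\right) \frac{1}{-58 - 20}\right)^{2} = \left(100 + 2 \left(-20\right) \frac{1}{-78}\right)^{2} = \left(100 + 2 \left(-20\right) \left(- \frac{1}{78}\right)\right)^{2} = \left(100 + \frac{20}{39}\right)^{2} = \left(\frac{3920}{39}\right)^{2} = \frac{15366400}{1521}$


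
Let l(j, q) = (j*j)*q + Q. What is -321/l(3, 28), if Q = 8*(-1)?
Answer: -321/244 ≈ -1.3156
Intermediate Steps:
Q = -8
l(j, q) = -8 + q*j² (l(j, q) = (j*j)*q - 8 = j²*q - 8 = q*j² - 8 = -8 + q*j²)
-321/l(3, 28) = -321/(-8 + 28*3²) = -321/(-8 + 28*9) = -321/(-8 + 252) = -321/244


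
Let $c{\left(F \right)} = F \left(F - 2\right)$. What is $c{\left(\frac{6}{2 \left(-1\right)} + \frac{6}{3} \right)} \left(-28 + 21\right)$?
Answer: $-21$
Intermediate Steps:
$c{\left(F \right)} = F \left(-2 + F\right)$
$c{\left(\frac{6}{2 \left(-1\right)} + \frac{6}{3} \right)} \left(-28 + 21\right) = \left(\frac{6}{2 \left(-1\right)} + \frac{6}{3}\right) \left(-2 + \left(\frac{6}{2 \left(-1\right)} + \frac{6}{3}\right)\right) \left(-28 + 21\right) = \left(\frac{6}{-2} + 6 \cdot \frac{1}{3}\right) \left(-2 + \left(\frac{6}{-2} + 6 \cdot \frac{1}{3}\right)\right) \left(-7\right) = \left(6 \left(- \frac{1}{2}\right) + 2\right) \left(-2 + \left(6 \left(- \frac{1}{2}\right) + 2\right)\right) \left(-7\right) = \left(-3 + 2\right) \left(-2 + \left(-3 + 2\right)\right) \left(-7\right) = - (-2 - 1) \left(-7\right) = \left(-1\right) \left(-3\right) \left(-7\right) = 3 \left(-7\right) = -21$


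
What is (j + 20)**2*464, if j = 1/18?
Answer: 15117236/81 ≈ 1.8663e+5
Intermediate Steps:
j = 1/18 ≈ 0.055556
(j + 20)**2*464 = (1/18 + 20)**2*464 = (361/18)**2*464 = (130321/324)*464 = 15117236/81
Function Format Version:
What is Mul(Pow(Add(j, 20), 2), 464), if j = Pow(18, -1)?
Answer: Rational(15117236, 81) ≈ 1.8663e+5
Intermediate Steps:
j = Rational(1, 18) ≈ 0.055556
Mul(Pow(Add(j, 20), 2), 464) = Mul(Pow(Add(Rational(1, 18), 20), 2), 464) = Mul(Pow(Rational(361, 18), 2), 464) = Mul(Rational(130321, 324), 464) = Rational(15117236, 81)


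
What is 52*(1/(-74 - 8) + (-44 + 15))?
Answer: -61854/41 ≈ -1508.6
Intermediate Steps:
52*(1/(-74 - 8) + (-44 + 15)) = 52*(1/(-82) - 29) = 52*(-1/82 - 29) = 52*(-2379/82) = -61854/41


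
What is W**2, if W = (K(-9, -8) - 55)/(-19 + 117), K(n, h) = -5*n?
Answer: 25/2401 ≈ 0.010412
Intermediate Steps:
W = -5/49 (W = (-5*(-9) - 55)/(-19 + 117) = (45 - 55)/98 = -10*1/98 = -5/49 ≈ -0.10204)
W**2 = (-5/49)**2 = 25/2401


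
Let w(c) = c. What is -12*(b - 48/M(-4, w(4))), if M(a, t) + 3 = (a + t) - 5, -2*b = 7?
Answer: -30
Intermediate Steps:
b = -7/2 (b = -½*7 = -7/2 ≈ -3.5000)
M(a, t) = -8 + a + t (M(a, t) = -3 + ((a + t) - 5) = -3 + (-5 + a + t) = -8 + a + t)
-12*(b - 48/M(-4, w(4))) = -12*(-7/2 - 48/(-8 - 4 + 4)) = -12*(-7/2 - 48/(-8)) = -12*(-7/2 - 48*(-⅛)) = -12*(-7/2 + 6) = -12*5/2 = -30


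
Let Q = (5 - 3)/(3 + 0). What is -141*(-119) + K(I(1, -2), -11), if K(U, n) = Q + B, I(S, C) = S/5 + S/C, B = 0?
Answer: 50339/3 ≈ 16780.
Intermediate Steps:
I(S, C) = S/5 + S/C (I(S, C) = S*(⅕) + S/C = S/5 + S/C)
Q = ⅔ (Q = 2/3 = 2*(⅓) = ⅔ ≈ 0.66667)
K(U, n) = ⅔ (K(U, n) = ⅔ + 0 = ⅔)
-141*(-119) + K(I(1, -2), -11) = -141*(-119) + ⅔ = 16779 + ⅔ = 50339/3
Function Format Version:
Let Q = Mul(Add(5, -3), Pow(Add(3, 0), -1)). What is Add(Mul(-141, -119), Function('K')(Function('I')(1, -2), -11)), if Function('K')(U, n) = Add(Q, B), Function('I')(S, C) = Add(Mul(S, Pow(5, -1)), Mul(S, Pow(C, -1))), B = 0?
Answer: Rational(50339, 3) ≈ 16780.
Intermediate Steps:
Function('I')(S, C) = Add(Mul(Rational(1, 5), S), Mul(S, Pow(C, -1))) (Function('I')(S, C) = Add(Mul(S, Rational(1, 5)), Mul(S, Pow(C, -1))) = Add(Mul(Rational(1, 5), S), Mul(S, Pow(C, -1))))
Q = Rational(2, 3) (Q = Mul(2, Pow(3, -1)) = Mul(2, Rational(1, 3)) = Rational(2, 3) ≈ 0.66667)
Function('K')(U, n) = Rational(2, 3) (Function('K')(U, n) = Add(Rational(2, 3), 0) = Rational(2, 3))
Add(Mul(-141, -119), Function('K')(Function('I')(1, -2), -11)) = Add(Mul(-141, -119), Rational(2, 3)) = Add(16779, Rational(2, 3)) = Rational(50339, 3)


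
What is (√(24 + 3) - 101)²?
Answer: 10228 - 606*√3 ≈ 9178.4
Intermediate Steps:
(√(24 + 3) - 101)² = (√27 - 101)² = (3*√3 - 101)² = (-101 + 3*√3)²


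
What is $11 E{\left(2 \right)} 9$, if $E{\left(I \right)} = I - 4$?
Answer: $-198$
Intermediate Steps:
$E{\left(I \right)} = -4 + I$ ($E{\left(I \right)} = I - 4 = -4 + I$)
$11 E{\left(2 \right)} 9 = 11 \left(-4 + 2\right) 9 = 11 \left(-2\right) 9 = \left(-22\right) 9 = -198$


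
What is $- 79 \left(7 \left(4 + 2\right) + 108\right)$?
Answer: $-11850$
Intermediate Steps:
$- 79 \left(7 \left(4 + 2\right) + 108\right) = - 79 \left(7 \cdot 6 + 108\right) = - 79 \left(42 + 108\right) = \left(-79\right) 150 = -11850$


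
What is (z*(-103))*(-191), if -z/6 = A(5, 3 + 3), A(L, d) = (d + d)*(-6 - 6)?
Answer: 16997472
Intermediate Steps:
A(L, d) = -24*d (A(L, d) = (2*d)*(-12) = -24*d)
z = 864 (z = -(-144)*(3 + 3) = -(-144)*6 = -6*(-144) = 864)
(z*(-103))*(-191) = (864*(-103))*(-191) = -88992*(-191) = 16997472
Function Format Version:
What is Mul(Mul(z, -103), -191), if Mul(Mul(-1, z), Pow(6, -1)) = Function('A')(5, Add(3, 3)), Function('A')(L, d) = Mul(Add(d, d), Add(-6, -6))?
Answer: 16997472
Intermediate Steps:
Function('A')(L, d) = Mul(-24, d) (Function('A')(L, d) = Mul(Mul(2, d), -12) = Mul(-24, d))
z = 864 (z = Mul(-6, Mul(-24, Add(3, 3))) = Mul(-6, Mul(-24, 6)) = Mul(-6, -144) = 864)
Mul(Mul(z, -103), -191) = Mul(Mul(864, -103), -191) = Mul(-88992, -191) = 16997472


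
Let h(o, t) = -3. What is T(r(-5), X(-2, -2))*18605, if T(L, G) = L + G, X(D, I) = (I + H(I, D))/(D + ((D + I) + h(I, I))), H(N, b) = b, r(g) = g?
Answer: -762805/9 ≈ -84756.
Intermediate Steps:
X(D, I) = (D + I)/(-3 + I + 2*D) (X(D, I) = (I + D)/(D + ((D + I) - 3)) = (D + I)/(D + (-3 + D + I)) = (D + I)/(-3 + I + 2*D))
T(L, G) = G + L
T(r(-5), X(-2, -2))*18605 = ((-2 - 2)/(-3 - 2 + 2*(-2)) - 5)*18605 = (-4/(-3 - 2 - 4) - 5)*18605 = (-4/(-9) - 5)*18605 = (-1/9*(-4) - 5)*18605 = (4/9 - 5)*18605 = -41/9*18605 = -762805/9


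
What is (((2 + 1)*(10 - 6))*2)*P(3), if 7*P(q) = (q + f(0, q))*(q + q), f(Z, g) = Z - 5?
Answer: -288/7 ≈ -41.143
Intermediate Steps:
f(Z, g) = -5 + Z
P(q) = 2*q*(-5 + q)/7 (P(q) = ((q + (-5 + 0))*(q + q))/7 = ((q - 5)*(2*q))/7 = ((-5 + q)*(2*q))/7 = (2*q*(-5 + q))/7 = 2*q*(-5 + q)/7)
(((2 + 1)*(10 - 6))*2)*P(3) = (((2 + 1)*(10 - 6))*2)*((2/7)*3*(-5 + 3)) = ((3*4)*2)*((2/7)*3*(-2)) = (12*2)*(-12/7) = 24*(-12/7) = -288/7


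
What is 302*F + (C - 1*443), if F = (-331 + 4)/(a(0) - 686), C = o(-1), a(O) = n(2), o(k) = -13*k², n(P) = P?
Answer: -35525/114 ≈ -311.62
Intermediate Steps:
a(O) = 2
C = -13 (C = -13*(-1)² = -13*1 = -13)
F = 109/228 (F = (-331 + 4)/(2 - 686) = -327/(-684) = -327*(-1/684) = 109/228 ≈ 0.47807)
302*F + (C - 1*443) = 302*(109/228) + (-13 - 1*443) = 16459/114 + (-13 - 443) = 16459/114 - 456 = -35525/114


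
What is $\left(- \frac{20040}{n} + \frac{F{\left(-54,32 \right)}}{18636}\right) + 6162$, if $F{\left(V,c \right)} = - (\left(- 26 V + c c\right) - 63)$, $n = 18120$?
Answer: $\frac{17336620505}{2814036} \approx 6160.8$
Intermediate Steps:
$F{\left(V,c \right)} = 63 - c^{2} + 26 V$ ($F{\left(V,c \right)} = - (\left(- 26 V + c^{2}\right) - 63) = - (\left(c^{2} - 26 V\right) - 63) = - (-63 + c^{2} - 26 V) = 63 - c^{2} + 26 V$)
$\left(- \frac{20040}{n} + \frac{F{\left(-54,32 \right)}}{18636}\right) + 6162 = \left(- \frac{20040}{18120} + \frac{63 - 32^{2} + 26 \left(-54\right)}{18636}\right) + 6162 = \left(\left(-20040\right) \frac{1}{18120} + \left(63 - 1024 - 1404\right) \frac{1}{18636}\right) + 6162 = \left(- \frac{167}{151} + \left(63 - 1024 - 1404\right) \frac{1}{18636}\right) + 6162 = \left(- \frac{167}{151} - \frac{2365}{18636}\right) + 6162 = - \frac{3469327}{2814036} + 6162 = \frac{17336620505}{2814036}$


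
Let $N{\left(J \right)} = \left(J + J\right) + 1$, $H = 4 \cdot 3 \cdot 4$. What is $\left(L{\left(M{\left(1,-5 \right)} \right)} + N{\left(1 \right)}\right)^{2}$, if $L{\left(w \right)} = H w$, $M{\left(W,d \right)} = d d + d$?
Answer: $927369$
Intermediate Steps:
$H = 48$ ($H = 12 \cdot 4 = 48$)
$M{\left(W,d \right)} = d + d^{2}$ ($M{\left(W,d \right)} = d^{2} + d = d + d^{2}$)
$N{\left(J \right)} = 1 + 2 J$ ($N{\left(J \right)} = 2 J + 1 = 1 + 2 J$)
$L{\left(w \right)} = 48 w$
$\left(L{\left(M{\left(1,-5 \right)} \right)} + N{\left(1 \right)}\right)^{2} = \left(48 \left(- 5 \left(1 - 5\right)\right) + \left(1 + 2 \cdot 1\right)\right)^{2} = \left(48 \left(\left(-5\right) \left(-4\right)\right) + \left(1 + 2\right)\right)^{2} = \left(48 \cdot 20 + 3\right)^{2} = \left(960 + 3\right)^{2} = 963^{2} = 927369$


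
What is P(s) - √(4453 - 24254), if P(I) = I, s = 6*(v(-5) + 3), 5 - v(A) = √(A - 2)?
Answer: 48 - I*√19801 - 6*I*√7 ≈ 48.0 - 156.59*I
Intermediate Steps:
v(A) = 5 - √(-2 + A) (v(A) = 5 - √(A - 2) = 5 - √(-2 + A))
s = 48 - 6*I*√7 (s = 6*((5 - √(-2 - 5)) + 3) = 6*((5 - √(-7)) + 3) = 6*((5 - I*√7) + 3) = 6*(8 - I*√7) = 48 - 6*I*√7 ≈ 48.0 - 15.875*I)
P(s) - √(4453 - 24254) = (48 - 6*I*√7) - √(4453 - 24254) = (48 - 6*I*√7) - √(-19801) = (48 - 6*I*√7) - I*√19801 = 48 - I*√19801 - 6*I*√7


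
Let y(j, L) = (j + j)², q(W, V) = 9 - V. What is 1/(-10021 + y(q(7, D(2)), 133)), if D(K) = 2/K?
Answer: -1/9765 ≈ -0.00010241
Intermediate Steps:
y(j, L) = 4*j² (y(j, L) = (2*j)² = 4*j²)
1/(-10021 + y(q(7, D(2)), 133)) = 1/(-10021 + 4*(9 - 2/2)²) = 1/(-10021 + 4*(9 - 1*1)²) = 1/(-10021 + 4*(9 - 1)²) = 1/(-10021 + 4*8²) = 1/(-10021 + 4*64) = 1/(-10021 + 256) = 1/(-9765) = -1/9765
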